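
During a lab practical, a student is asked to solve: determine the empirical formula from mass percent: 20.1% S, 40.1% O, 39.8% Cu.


Assume 100 g sample. Moles of each element:
  S: 20.1/32.07 = 0.627 mol
  O: 40.1/16.0 = 2.506 mol
  Cu: 39.8/63.55 = 0.626 mol
Divide by smallest (0.626):
  S: 0.627/0.626 = 1.0
  O: 2.506/0.626 = 4.0
  Cu: 0.626/0.626 = 1.0
Empirical formula: CuSO4

CuSO4


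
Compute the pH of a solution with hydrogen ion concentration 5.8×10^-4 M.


pH = -log10([H+]) = -log10(5.8×10^-4)
= 4 - log10(5.8)
= 4 - 0.76
= 3.24

3.24


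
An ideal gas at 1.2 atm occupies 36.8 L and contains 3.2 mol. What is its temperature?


PV = nRT  (R = 0.08206 L·atm/(mol·K))
T = PV/(nR) = 1.2×36.8/(3.2×0.08206)
= 44.16/0.262592
= 168.17 K

168.17 K


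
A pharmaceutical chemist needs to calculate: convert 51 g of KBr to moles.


M(KBr) = 119.0 g/mol
n = mass/M = 51/119.0 = 0.4286 mol

0.4286 mol


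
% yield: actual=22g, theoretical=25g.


% yield = actual/theoretical × 100
= 22/25 × 100
= 88.0%

88.0%


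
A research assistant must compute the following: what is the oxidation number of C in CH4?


x + 4(+1) = 0, so x = -4
Oxidation number: -4

-4


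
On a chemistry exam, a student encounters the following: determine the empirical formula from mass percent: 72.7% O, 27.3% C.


Assume 100 g sample. Moles of each element:
  O: 72.7/16.0 = 4.544 mol
  C: 27.3/12.01 = 2.273 mol
Divide by smallest (2.273):
  O: 4.544/2.273 = 2.0
  C: 2.273/2.273 = 1.0
Empirical formula: CO2

CO2


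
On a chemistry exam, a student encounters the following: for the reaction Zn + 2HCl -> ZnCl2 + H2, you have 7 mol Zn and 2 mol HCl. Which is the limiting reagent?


Mole ratio available / coefficient:
  Zn: 7/1 = 7.000
  HCl: 2/2 = 1.000
Smaller ratio is limiting.

HCl


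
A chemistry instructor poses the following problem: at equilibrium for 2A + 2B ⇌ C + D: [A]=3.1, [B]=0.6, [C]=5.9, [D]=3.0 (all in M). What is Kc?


Kc = [C][D]/([A]^2[B]^2)
= (5.9^1 × 3.0^1)/(3.1^2 × 0.6^2)
= 17.7/3.4596
= 5.116

5.116


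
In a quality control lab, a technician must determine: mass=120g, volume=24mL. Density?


ρ = mass/volume
= 120/24
= 5.0 g/mL

5.0 g/mL


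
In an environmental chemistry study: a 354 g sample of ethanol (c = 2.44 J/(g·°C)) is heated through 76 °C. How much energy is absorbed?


q = mcΔT = 354 × 2.44 × 76
= 65645.76 J

65645.76 J


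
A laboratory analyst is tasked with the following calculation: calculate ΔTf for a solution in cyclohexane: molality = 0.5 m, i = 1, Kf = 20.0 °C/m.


ΔTf = Kf × m × i
= 20.0 × 0.5 × 1
= 10.0 °C

10.0 °C


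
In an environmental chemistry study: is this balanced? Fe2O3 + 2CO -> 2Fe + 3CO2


Equation: Fe2O3 + 2CO -> 2Fe + 3CO2
Check atoms: C: 2≠3, Fe: 2=2, O: 5≠6
Not balanced

No, not balanced


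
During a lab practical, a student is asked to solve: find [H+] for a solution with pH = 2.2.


[H+] = 10^(-pH) = 10^(-2.2)
= 6.31×10^-3 M

6.31×10^-3 M


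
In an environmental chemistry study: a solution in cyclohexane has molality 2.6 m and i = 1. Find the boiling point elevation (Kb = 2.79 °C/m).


ΔTb = Kb × m × i
= 2.79 × 2.6 × 1
= 7.254 °C

7.254 °C


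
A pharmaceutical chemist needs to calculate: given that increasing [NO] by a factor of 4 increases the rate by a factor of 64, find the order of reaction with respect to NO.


rate ∝ [NO]^n
4^n = 64 → n = 3
Order in NO: 3

3


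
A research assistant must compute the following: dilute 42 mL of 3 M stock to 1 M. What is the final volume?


C1V1 = C2V2
3 × 42 = 1 × V2
V2 = 126/1 = 126.0 mL

126.0 mL


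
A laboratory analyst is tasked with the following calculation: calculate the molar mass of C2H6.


M(C2H6) = 2×12.01 + 6×1.008
= 24.02 + 6.05
= 30.07 g/mol

30.07 g/mol


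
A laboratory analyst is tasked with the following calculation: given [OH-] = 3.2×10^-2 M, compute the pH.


pOH = -log10([OH-]) = -log10(3.2×10^-2)
= 2 - log10(3.2) = 1.49
pH = 14 - pOH = 14 - 1.49 = 12.51

12.51


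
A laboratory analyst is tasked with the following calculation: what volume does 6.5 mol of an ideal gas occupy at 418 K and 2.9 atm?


PV = nRT  (R = 0.08206 L·atm/(mol·K))
V = nRT/P = 6.5×0.08206×418/2.9
= 76.882 L

76.882 L


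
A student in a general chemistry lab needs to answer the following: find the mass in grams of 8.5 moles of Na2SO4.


M(Na2SO4) = 142.05 g/mol
mass = n × M = 8.5 × 142.05 = 1207.43 g

1207.43 g


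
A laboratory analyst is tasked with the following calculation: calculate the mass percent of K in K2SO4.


M(K2SO4) = 2×39.1 + 1×32.07 + 4×16.0 = 174.27 g/mol
Mass of K = 2 × 39.1 = 78.20 g/mol
% K = 78.20/174.27 × 100 = 44.87%

44.87%


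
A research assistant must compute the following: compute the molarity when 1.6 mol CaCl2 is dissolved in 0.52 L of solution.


M = n/V = 1.6/0.52 = 3.077 mol/L

3.077 M


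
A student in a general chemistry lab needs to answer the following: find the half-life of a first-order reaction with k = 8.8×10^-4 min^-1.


t½ = ln2/k = 0.693147/(8.8×10^-4 min^-1)
= 787.7 min

787.7 min


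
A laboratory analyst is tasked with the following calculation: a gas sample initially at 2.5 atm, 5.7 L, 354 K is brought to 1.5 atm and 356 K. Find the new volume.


P1V1/T1 = P2V2/T2
V2 = P1V1T2/(T1P2)
= 2.5×5.7×356/(354×1.5)
= 9.554 L

9.554 L


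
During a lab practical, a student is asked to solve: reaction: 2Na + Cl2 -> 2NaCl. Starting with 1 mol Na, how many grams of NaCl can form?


Mole ratio NaCl:Na = 2:2
n(NaCl) = 1 × 2/2 = 1.000 mol
mass = 1.000 × 58.44 = 58.44 g

58.44 g


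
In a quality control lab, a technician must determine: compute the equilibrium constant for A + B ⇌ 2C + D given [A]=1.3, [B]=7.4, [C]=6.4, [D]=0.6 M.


Kc = [C]^2[D]/([A][B])
= (6.4^2 × 0.6^1)/(1.3^1 × 7.4^1)
= 24.576/9.62
= 2.555

2.555


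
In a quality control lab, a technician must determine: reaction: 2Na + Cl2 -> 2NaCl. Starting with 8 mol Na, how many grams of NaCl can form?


Mole ratio NaCl:Na = 2:2
n(NaCl) = 8 × 2/2 = 8.000 mol
mass = 8.000 × 58.44 = 467.52 g

467.52 g


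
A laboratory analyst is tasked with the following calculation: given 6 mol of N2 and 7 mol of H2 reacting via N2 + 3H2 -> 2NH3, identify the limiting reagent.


Mole ratio available / coefficient:
  N2: 6/1 = 6.000
  H2: 7/3 = 2.333
Smaller ratio is limiting.

H2


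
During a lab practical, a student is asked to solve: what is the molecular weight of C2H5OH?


M(C2H5OH) = 2×12.01 + 6×1.008 + 1×16.0
= 24.02 + 6.05 + 16.0
= 46.07 g/mol

46.07 g/mol


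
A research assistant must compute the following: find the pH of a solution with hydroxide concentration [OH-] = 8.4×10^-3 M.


pOH = -log10([OH-]) = -log10(8.4×10^-3)
= 3 - log10(8.4) = 2.08
pH = 14 - pOH = 14 - 2.08 = 11.92

11.92


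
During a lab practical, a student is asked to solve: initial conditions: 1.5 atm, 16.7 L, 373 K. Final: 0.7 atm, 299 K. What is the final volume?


P1V1/T1 = P2V2/T2
V2 = P1V1T2/(T1P2)
= 1.5×16.7×299/(373×0.7)
= 28.686 L

28.686 L


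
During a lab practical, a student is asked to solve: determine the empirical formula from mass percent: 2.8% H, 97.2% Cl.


Assume 100 g sample. Moles of each element:
  H: 2.8/1.008 = 2.778 mol
  Cl: 97.2/35.45 = 2.742 mol
Divide by smallest (2.742):
  H: 2.778/2.742 = 1.01
  Cl: 2.742/2.742 = 1.0
Empirical formula: HCl

HCl


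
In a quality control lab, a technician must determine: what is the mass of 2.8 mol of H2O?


M(H2O) = 18.02 g/mol
mass = n × M = 2.8 × 18.02 = 50.46 g

50.46 g


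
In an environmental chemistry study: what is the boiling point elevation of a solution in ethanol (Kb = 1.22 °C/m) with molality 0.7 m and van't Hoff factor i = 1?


ΔTb = Kb × m × i
= 1.22 × 0.7 × 1
= 0.854 °C

0.854 °C


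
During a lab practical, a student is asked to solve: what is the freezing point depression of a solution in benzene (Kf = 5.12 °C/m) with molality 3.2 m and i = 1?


ΔTf = Kf × m × i
= 5.12 × 3.2 × 1
= 16.384 °C

16.384 °C


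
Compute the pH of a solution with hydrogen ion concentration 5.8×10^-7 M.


pH = -log10([H+]) = -log10(5.8×10^-7)
= 7 - log10(5.8)
= 7 - 0.76
= 6.24

6.24


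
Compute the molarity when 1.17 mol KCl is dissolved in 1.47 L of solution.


M = n/V = 1.17/1.47 = 0.796 mol/L

0.796 M


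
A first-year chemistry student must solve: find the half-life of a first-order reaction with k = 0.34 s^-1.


t½ = ln2/k = 0.693147/(0.34 s^-1)
= 2.039 s

2.039 s


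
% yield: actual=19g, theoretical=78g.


% yield = actual/theoretical × 100
= 19/78 × 100
= 24.36%

24.36%


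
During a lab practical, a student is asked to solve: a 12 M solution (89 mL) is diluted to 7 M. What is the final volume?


C1V1 = C2V2
12 × 89 = 7 × V2
V2 = 1068/7 = 152.57 mL

152.57 mL


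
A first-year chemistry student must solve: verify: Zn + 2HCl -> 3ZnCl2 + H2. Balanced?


Equation: Zn + 2HCl -> 3ZnCl2 + H2
Check atoms: Cl: 2≠6, H: 2=2, Zn: 1≠3
Not balanced

No, not balanced


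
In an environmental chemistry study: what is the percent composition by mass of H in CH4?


M(CH4) = 1×12.01 + 4×1.008 = 16.042 g/mol
Mass of H = 4 × 1.008 = 4.032 g/mol
% H = 4.032/16.042 × 100 = 25.13%

25.13%


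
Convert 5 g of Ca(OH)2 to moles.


M(Ca(OH)2) = 74.1 g/mol
n = mass/M = 5/74.1 = 0.0675 mol

0.0675 mol


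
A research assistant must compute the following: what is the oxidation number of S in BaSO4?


(+2) + x + 4(-2) = 0, so x = +6
Oxidation number: +6

+6


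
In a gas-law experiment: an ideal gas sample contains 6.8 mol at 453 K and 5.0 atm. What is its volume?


PV = nRT  (R = 0.08206 L·atm/(mol·K))
V = nRT/P = 6.8×0.08206×453/5.0
= 50.556 L

50.556 L


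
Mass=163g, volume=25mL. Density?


ρ = mass/volume
= 163/25
= 6.52 g/mL

6.52 g/mL


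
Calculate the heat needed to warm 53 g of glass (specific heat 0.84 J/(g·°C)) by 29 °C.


q = mcΔT = 53 × 0.84 × 29
= 1291.08 J

1291.08 J


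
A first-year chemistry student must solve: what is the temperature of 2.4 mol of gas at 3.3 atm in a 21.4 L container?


PV = nRT  (R = 0.08206 L·atm/(mol·K))
T = PV/(nR) = 3.3×21.4/(2.4×0.08206)
= 70.62/0.196944
= 358.58 K

358.58 K


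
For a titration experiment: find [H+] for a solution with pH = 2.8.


[H+] = 10^(-pH) = 10^(-2.8)
= 1.58×10^-3 M

1.58×10^-3 M


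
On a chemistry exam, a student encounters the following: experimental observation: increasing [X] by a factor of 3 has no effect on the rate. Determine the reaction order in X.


rate ∝ [X]^n
rate ∝ [X]^0
Order in X: 0

0


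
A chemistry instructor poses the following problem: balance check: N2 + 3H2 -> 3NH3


Equation: N2 + 3H2 -> 3NH3
Check atoms: H: 6≠9, N: 2≠3
Not balanced

No, not balanced


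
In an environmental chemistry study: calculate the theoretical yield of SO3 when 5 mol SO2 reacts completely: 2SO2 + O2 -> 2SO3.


Mole ratio SO3:SO2 = 2:2
n(SO3) = 5 × 2/2 = 5.000 mol
mass = 5.000 × 80.07 = 400.35 g

400.35 g


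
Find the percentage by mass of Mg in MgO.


M(MgO) = 1×24.31 + 1×16.0 = 40.31 g/mol
Mass of Mg = 1 × 24.31 = 24.31 g/mol
% Mg = 24.31/40.31 × 100 = 60.31%

60.31%


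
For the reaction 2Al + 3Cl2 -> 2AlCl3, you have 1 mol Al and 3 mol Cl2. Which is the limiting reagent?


Mole ratio available / coefficient:
  Al: 1/2 = 0.500
  Cl2: 3/3 = 1.000
Smaller ratio is limiting.

Al


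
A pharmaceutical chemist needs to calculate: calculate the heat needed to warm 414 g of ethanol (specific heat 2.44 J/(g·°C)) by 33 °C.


q = mcΔT = 414 × 2.44 × 33
= 33335.28 J

33335.28 J


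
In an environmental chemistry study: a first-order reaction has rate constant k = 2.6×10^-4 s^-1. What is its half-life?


t½ = ln2/k = 0.693147/(2.6×10^-4 s^-1)
= 2666 s

2666 s


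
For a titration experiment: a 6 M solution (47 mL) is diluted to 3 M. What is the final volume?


C1V1 = C2V2
6 × 47 = 3 × V2
V2 = 282/3 = 94.0 mL

94.0 mL


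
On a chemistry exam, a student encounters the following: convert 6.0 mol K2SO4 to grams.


M(K2SO4) = 174.27 g/mol
mass = n × M = 6.0 × 174.27 = 1045.62 g

1045.62 g


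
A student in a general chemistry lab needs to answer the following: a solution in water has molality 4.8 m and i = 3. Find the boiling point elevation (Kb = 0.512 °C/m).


ΔTb = Kb × m × i
= 0.512 × 4.8 × 3
= 7.3728 °C

7.3728 °C


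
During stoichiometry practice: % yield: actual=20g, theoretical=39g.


% yield = actual/theoretical × 100
= 20/39 × 100
= 51.28%

51.28%


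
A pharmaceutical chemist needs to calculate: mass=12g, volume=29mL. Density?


ρ = mass/volume
= 12/29
= 0.414 g/mL

0.414 g/mL


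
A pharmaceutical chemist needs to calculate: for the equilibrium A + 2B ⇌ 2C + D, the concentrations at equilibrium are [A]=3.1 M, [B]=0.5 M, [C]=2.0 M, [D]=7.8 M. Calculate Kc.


Kc = [C]^2[D]/([A][B]^2)
= (2.0^2 × 7.8^1)/(3.1^1 × 0.5^2)
= 31.2/0.775
= 40.26

40.26


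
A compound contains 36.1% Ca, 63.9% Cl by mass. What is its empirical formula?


Assume 100 g sample. Moles of each element:
  Ca: 36.1/40.08 = 0.901 mol
  Cl: 63.9/35.45 = 1.803 mol
Divide by smallest (0.901):
  Ca: 0.901/0.901 = 1.0
  Cl: 1.803/0.901 = 2.0
Empirical formula: CaCl2

CaCl2


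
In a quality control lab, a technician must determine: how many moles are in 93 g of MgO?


M(MgO) = 40.31 g/mol
n = mass/M = 93/40.31 = 2.3071 mol

2.3071 mol


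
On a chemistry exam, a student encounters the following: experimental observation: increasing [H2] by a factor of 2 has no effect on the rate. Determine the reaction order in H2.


rate ∝ [H2]^n
rate ∝ [H2]^0
Order in H2: 0

0


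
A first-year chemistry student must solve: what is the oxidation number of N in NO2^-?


x + 2(-2) = -1, so x = +3
Oxidation number: +3

+3


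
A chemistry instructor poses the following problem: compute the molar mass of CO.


M(CO) = 1×12.01 + 1×16.0
= 12.01 + 16.0
= 28.01 g/mol

28.01 g/mol


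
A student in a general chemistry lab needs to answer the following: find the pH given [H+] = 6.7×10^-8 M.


pH = -log10([H+]) = -log10(6.7×10^-8)
= 8 - log10(6.7)
= 8 - 0.83
= 7.17

7.17


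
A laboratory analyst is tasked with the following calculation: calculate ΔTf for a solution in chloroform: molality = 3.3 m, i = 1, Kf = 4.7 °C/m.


ΔTf = Kf × m × i
= 4.7 × 3.3 × 1
= 15.51 °C

15.51 °C


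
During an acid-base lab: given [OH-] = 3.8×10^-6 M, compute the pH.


pOH = -log10([OH-]) = -log10(3.8×10^-6)
= 6 - log10(3.8) = 5.42
pH = 14 - pOH = 14 - 5.42 = 8.58

8.58


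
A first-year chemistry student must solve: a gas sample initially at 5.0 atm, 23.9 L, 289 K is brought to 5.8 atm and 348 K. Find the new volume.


P1V1/T1 = P2V2/T2
V2 = P1V1T2/(T1P2)
= 5.0×23.9×348/(289×5.8)
= 24.81 L

24.81 L


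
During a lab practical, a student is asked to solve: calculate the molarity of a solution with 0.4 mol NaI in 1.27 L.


M = n/V = 0.4/1.27 = 0.315 mol/L

0.315 M


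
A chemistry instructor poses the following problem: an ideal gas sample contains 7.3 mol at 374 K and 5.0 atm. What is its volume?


PV = nRT  (R = 0.08206 L·atm/(mol·K))
V = nRT/P = 7.3×0.08206×374/5.0
= 44.808 L

44.808 L


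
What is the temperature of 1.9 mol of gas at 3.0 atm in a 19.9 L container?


PV = nRT  (R = 0.08206 L·atm/(mol·K))
T = PV/(nR) = 3.0×19.9/(1.9×0.08206)
= 59.70/0.155914
= 382.90 K

382.90 K


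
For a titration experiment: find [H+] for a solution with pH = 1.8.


[H+] = 10^(-pH) = 10^(-1.8)
= 1.58×10^-2 M

1.58×10^-2 M


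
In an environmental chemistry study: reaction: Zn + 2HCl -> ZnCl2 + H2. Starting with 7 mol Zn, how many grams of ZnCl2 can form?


Mole ratio ZnCl2:Zn = 1:1
n(ZnCl2) = 7 × 1/1 = 7.000 mol
mass = 7.000 × 136.28 = 953.96 g

953.96 g


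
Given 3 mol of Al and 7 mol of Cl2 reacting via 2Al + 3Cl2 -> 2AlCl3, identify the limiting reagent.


Mole ratio available / coefficient:
  Al: 3/2 = 1.500
  Cl2: 7/3 = 2.333
Smaller ratio is limiting.

Al


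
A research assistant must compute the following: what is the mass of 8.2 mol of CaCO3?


M(CaCO3) = 100.09 g/mol
mass = n × M = 8.2 × 100.09 = 820.74 g

820.74 g


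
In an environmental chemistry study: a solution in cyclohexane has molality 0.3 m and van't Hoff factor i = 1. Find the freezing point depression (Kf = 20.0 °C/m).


ΔTf = Kf × m × i
= 20.0 × 0.3 × 1
= 6.0 °C

6.0 °C


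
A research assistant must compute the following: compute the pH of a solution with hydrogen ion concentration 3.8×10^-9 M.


pH = -log10([H+]) = -log10(3.8×10^-9)
= 9 - log10(3.8)
= 9 - 0.58
= 8.42

8.42


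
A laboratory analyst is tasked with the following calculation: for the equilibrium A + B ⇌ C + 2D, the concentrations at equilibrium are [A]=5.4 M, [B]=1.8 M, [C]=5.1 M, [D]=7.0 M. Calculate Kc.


Kc = [C][D]^2/([A][B])
= (5.1^1 × 7.0^2)/(5.4^1 × 1.8^1)
= 249.9/9.72
= 25.71

25.71


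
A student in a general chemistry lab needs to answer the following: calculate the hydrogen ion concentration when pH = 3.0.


[H+] = 10^(-pH) = 10^(-3.0)
= 1.0×10^-3 M

1.0×10^-3 M


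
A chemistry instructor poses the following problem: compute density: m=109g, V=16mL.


ρ = mass/volume
= 109/16
= 6.812 g/mL

6.812 g/mL


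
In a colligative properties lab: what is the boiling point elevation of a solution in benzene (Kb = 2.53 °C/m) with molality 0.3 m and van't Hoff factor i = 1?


ΔTb = Kb × m × i
= 2.53 × 0.3 × 1
= 0.759 °C

0.759 °C


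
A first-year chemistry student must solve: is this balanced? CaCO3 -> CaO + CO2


Equation: CaCO3 -> CaO + CO2
Check atoms: C: 1=1, Ca: 1=1, O: 3=3
Balanced

Yes, balanced


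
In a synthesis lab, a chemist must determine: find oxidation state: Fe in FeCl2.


x + 2(-1) = 0, so x = +2
Oxidation number: +2

+2


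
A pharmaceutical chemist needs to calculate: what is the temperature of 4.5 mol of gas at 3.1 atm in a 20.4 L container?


PV = nRT  (R = 0.08206 L·atm/(mol·K))
T = PV/(nR) = 3.1×20.4/(4.5×0.08206)
= 63.24/0.369270
= 171.26 K

171.26 K


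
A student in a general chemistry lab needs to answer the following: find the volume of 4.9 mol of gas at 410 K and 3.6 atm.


PV = nRT  (R = 0.08206 L·atm/(mol·K))
V = nRT/P = 4.9×0.08206×410/3.6
= 45.794 L

45.794 L


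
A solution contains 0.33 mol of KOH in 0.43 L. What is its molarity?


M = n/V = 0.33/0.43 = 0.767 mol/L

0.767 M


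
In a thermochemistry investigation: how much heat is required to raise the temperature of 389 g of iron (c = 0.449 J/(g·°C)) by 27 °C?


q = mcΔT = 389 × 0.449 × 27
= 4715.85 J

4715.85 J


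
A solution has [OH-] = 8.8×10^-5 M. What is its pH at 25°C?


pOH = -log10([OH-]) = -log10(8.8×10^-5)
= 5 - log10(8.8) = 4.06
pH = 14 - pOH = 14 - 4.06 = 9.94

9.94


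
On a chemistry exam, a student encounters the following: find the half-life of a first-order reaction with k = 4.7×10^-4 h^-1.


t½ = ln2/k = 0.693147/(4.7×10^-4 h^-1)
= 1475 h

1475 h


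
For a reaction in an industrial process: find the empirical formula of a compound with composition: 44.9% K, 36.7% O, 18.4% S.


Assume 100 g sample. Moles of each element:
  K: 44.9/39.1 = 1.148 mol
  O: 36.7/16.0 = 2.294 mol
  S: 18.4/32.07 = 0.574 mol
Divide by smallest (0.574):
  K: 1.148/0.574 = 2.0
  O: 2.294/0.574 = 4.0
  S: 0.574/0.574 = 1.0
Empirical formula: K2SO4

K2SO4


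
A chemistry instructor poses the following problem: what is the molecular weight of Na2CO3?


M(Na2CO3) = 2×22.99 + 1×12.01 + 3×16.0
= 45.98 + 12.01 + 48.0
= 105.99 g/mol

105.99 g/mol


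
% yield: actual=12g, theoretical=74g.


% yield = actual/theoretical × 100
= 12/74 × 100
= 16.22%

16.22%


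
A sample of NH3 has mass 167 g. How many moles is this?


M(NH3) = 17.03 g/mol
n = mass/M = 167/17.03 = 9.8062 mol

9.8062 mol


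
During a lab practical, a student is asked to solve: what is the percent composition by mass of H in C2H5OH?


M(C2H5OH) = 2×12.01 + 6×1.008 + 1×16.0 = 46.068 g/mol
Mass of H = 6 × 1.008 = 6.048 g/mol
% H = 6.048/46.068 × 100 = 13.13%

13.13%


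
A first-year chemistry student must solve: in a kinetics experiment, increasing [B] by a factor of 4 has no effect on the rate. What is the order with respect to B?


rate ∝ [B]^n
rate ∝ [B]^0
Order in B: 0

0


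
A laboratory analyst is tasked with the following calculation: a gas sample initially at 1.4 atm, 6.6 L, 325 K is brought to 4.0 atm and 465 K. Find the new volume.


P1V1/T1 = P2V2/T2
V2 = P1V1T2/(T1P2)
= 1.4×6.6×465/(325×4.0)
= 3.305 L

3.305 L


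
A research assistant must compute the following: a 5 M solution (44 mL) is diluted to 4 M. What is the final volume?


C1V1 = C2V2
5 × 44 = 4 × V2
V2 = 220/4 = 55.0 mL

55.0 mL


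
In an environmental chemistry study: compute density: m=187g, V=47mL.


ρ = mass/volume
= 187/47
= 3.979 g/mL

3.979 g/mL


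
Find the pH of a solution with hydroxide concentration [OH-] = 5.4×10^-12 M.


pOH = -log10([OH-]) = -log10(5.4×10^-12)
= 12 - log10(5.4) = 11.27
pH = 14 - pOH = 14 - 11.27 = 2.73

2.73


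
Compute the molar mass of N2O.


M(N2O) = 2×14.01 + 1×16.0
= 28.02 + 16.0
= 44.02 g/mol

44.02 g/mol


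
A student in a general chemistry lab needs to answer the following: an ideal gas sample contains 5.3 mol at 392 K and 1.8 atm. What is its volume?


PV = nRT  (R = 0.08206 L·atm/(mol·K))
V = nRT/P = 5.3×0.08206×392/1.8
= 94.715 L

94.715 L


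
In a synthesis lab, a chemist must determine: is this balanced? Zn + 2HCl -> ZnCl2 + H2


Equation: Zn + 2HCl -> ZnCl2 + H2
Check atoms: Cl: 2=2, H: 2=2, Zn: 1=1
Balanced

Yes, balanced


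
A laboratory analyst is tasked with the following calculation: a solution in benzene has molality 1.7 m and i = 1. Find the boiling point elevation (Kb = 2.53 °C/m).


ΔTb = Kb × m × i
= 2.53 × 1.7 × 1
= 4.301 °C

4.301 °C


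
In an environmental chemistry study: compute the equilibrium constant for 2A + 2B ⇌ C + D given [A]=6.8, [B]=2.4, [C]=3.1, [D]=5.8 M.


Kc = [C][D]/([A]^2[B]^2)
= (3.1^1 × 5.8^1)/(6.8^2 × 2.4^2)
= 17.98/266.3424
= 0.06751

0.06751


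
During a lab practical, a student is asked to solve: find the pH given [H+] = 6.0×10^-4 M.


pH = -log10([H+]) = -log10(6.0×10^-4)
= 4 - log10(6.0)
= 4 - 0.78
= 3.22

3.22


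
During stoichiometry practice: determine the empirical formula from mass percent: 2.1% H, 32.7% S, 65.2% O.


Assume 100 g sample. Moles of each element:
  H: 2.1/1.008 = 2.083 mol
  S: 32.7/32.07 = 1.02 mol
  O: 65.2/16.0 = 4.075 mol
Divide by smallest (1.02):
  H: 2.083/1.02 = 2.04
  S: 1.02/1.02 = 1.0
  O: 4.075/1.02 = 4.0
Empirical formula: H2SO4

H2SO4


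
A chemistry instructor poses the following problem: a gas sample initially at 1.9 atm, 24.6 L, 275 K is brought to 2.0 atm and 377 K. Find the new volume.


P1V1/T1 = P2V2/T2
V2 = P1V1T2/(T1P2)
= 1.9×24.6×377/(275×2.0)
= 32.038 L

32.038 L


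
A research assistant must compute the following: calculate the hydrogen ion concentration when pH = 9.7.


[H+] = 10^(-pH) = 10^(-9.7)
= 2.0×10^-10 M

2.0×10^-10 M


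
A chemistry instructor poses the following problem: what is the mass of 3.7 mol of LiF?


M(LiF) = 25.94 g/mol
mass = n × M = 3.7 × 25.94 = 95.98 g

95.98 g


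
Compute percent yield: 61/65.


% yield = actual/theoretical × 100
= 61/65 × 100
= 93.85%

93.85%


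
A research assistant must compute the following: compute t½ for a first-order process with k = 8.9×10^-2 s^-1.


t½ = ln2/k = 0.693147/(8.9×10^-2 s^-1)
= 7.788 s

7.788 s


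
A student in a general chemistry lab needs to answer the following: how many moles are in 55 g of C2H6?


M(C2H6) = 30.07 g/mol
n = mass/M = 55/30.07 = 1.8291 mol

1.8291 mol


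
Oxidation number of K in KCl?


Group 1 metal: +1
Oxidation number: +1

+1


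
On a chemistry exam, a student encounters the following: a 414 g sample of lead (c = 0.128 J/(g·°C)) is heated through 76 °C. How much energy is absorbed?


q = mcΔT = 414 × 0.128 × 76
= 4027.39 J

4027.39 J


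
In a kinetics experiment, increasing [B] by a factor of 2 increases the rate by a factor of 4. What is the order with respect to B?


rate ∝ [B]^n
2^n = 4 → n = 2
Order in B: 2

2


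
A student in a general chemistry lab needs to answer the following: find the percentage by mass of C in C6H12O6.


M(C6H12O6) = 6×12.01 + 12×1.008 + 6×16.0 = 180.156 g/mol
Mass of C = 6 × 12.01 = 72.06 g/mol
% C = 72.06/180.156 × 100 = 40.00%

40.00%


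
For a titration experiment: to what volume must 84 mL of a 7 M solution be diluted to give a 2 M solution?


C1V1 = C2V2
7 × 84 = 2 × V2
V2 = 588/2 = 294.0 mL

294.0 mL


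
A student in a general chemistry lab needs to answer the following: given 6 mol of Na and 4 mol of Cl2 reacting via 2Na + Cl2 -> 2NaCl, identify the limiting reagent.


Mole ratio available / coefficient:
  Na: 6/2 = 3.000
  Cl2: 4/1 = 4.000
Smaller ratio is limiting.

Na


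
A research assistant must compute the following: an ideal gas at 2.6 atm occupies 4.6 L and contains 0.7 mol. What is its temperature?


PV = nRT  (R = 0.08206 L·atm/(mol·K))
T = PV/(nR) = 2.6×4.6/(0.7×0.08206)
= 11.96/0.057442
= 208.21 K

208.21 K


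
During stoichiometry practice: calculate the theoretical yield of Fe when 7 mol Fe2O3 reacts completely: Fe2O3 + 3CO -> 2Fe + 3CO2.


Mole ratio Fe:Fe2O3 = 2:1
n(Fe) = 7 × 2/1 = 14.000 mol
mass = 14.000 × 55.85 = 781.9 g

781.9 g


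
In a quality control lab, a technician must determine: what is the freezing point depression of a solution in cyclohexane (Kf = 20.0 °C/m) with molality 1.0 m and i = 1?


ΔTf = Kf × m × i
= 20.0 × 1.0 × 1
= 20.0 °C

20.0 °C


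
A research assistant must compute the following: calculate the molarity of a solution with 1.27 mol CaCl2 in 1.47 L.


M = n/V = 1.27/1.47 = 0.864 mol/L

0.864 M


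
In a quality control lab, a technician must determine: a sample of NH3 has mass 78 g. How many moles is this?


M(NH3) = 17.03 g/mol
n = mass/M = 78/17.03 = 4.5802 mol

4.5802 mol


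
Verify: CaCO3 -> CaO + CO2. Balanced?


Equation: CaCO3 -> CaO + CO2
Check atoms: C: 1=1, Ca: 1=1, O: 3=3
Balanced

Yes, balanced


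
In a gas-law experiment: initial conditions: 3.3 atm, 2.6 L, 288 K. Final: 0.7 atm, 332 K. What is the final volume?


P1V1/T1 = P2V2/T2
V2 = P1V1T2/(T1P2)
= 3.3×2.6×332/(288×0.7)
= 14.13 L

14.13 L


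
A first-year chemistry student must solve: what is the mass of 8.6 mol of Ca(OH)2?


M(Ca(OH)2) = 74.1 g/mol
mass = n × M = 8.6 × 74.1 = 637.26 g

637.26 g


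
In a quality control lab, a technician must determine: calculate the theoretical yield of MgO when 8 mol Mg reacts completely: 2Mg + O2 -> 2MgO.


Mole ratio MgO:Mg = 2:2
n(MgO) = 8 × 2/2 = 8.000 mol
mass = 8.000 × 40.31 = 322.48 g

322.48 g


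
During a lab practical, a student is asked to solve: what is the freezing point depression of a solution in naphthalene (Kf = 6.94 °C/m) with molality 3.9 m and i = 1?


ΔTf = Kf × m × i
= 6.94 × 3.9 × 1
= 27.066 °C

27.066 °C


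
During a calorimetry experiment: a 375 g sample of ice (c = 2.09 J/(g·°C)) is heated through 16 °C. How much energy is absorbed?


q = mcΔT = 375 × 2.09 × 16
= 12540.00 J

12540.00 J


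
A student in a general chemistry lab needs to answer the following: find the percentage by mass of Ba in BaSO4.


M(BaSO4) = 1×137.33 + 1×32.07 + 4×16.0 = 233.40 g/mol
Mass of Ba = 1 × 137.33 = 137.33 g/mol
% Ba = 137.33/233.40 × 100 = 58.84%

58.84%


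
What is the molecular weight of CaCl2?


M(CaCl2) = 1×40.08 + 2×35.45
= 40.08 + 70.9
= 110.98 g/mol

110.98 g/mol


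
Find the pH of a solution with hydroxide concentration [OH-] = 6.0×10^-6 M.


pOH = -log10([OH-]) = -log10(6.0×10^-6)
= 6 - log10(6.0) = 5.22
pH = 14 - pOH = 14 - 5.22 = 8.78

8.78


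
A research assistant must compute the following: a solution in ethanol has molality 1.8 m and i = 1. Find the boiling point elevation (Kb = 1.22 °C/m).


ΔTb = Kb × m × i
= 1.22 × 1.8 × 1
= 2.196 °C

2.196 °C


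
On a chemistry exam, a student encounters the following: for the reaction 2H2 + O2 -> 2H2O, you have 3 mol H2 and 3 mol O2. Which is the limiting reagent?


Mole ratio available / coefficient:
  H2: 3/2 = 1.500
  O2: 3/1 = 3.000
Smaller ratio is limiting.

H2


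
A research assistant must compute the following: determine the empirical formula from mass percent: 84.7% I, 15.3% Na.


Assume 100 g sample. Moles of each element:
  I: 84.7/126.9 = 0.667 mol
  Na: 15.3/22.99 = 0.666 mol
Divide by smallest (0.666):
  I: 0.667/0.666 = 1.0
  Na: 0.666/0.666 = 1.0
Empirical formula: NaI

NaI


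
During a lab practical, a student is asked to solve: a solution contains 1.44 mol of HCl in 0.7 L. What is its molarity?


M = n/V = 1.44/0.7 = 2.057 mol/L

2.057 M


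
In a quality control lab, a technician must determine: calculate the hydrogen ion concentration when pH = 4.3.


[H+] = 10^(-pH) = 10^(-4.3)
= 5.01×10^-5 M

5.01×10^-5 M


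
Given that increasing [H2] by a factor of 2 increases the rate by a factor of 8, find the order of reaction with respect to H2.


rate ∝ [H2]^n
2^n = 8 → n = 3
Order in H2: 3

3


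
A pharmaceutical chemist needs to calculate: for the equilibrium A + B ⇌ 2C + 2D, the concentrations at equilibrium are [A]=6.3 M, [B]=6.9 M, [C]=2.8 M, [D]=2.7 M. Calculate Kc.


Kc = [C]^2[D]^2/([A][B])
= (2.8^2 × 2.7^2)/(6.3^1 × 6.9^1)
= 57.1536/43.47
= 1.315

1.315


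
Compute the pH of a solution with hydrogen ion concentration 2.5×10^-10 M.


pH = -log10([H+]) = -log10(2.5×10^-10)
= 10 - log10(2.5)
= 10 - 0.4
= 9.6

9.6


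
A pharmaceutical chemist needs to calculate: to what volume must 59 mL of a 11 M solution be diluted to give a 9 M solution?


C1V1 = C2V2
11 × 59 = 9 × V2
V2 = 649/9 = 72.11 mL

72.11 mL


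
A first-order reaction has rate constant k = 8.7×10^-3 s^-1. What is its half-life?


t½ = ln2/k = 0.693147/(8.7×10^-3 s^-1)
= 79.67 s

79.67 s


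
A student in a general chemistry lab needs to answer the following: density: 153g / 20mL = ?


ρ = mass/volume
= 153/20
= 7.65 g/mL

7.65 g/mL


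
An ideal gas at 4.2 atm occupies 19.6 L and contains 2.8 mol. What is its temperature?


PV = nRT  (R = 0.08206 L·atm/(mol·K))
T = PV/(nR) = 4.2×19.6/(2.8×0.08206)
= 82.32/0.229768
= 358.27 K

358.27 K


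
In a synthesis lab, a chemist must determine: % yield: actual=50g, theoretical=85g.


% yield = actual/theoretical × 100
= 50/85 × 100
= 58.82%

58.82%


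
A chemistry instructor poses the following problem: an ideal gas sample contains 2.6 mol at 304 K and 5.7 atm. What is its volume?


PV = nRT  (R = 0.08206 L·atm/(mol·K))
V = nRT/P = 2.6×0.08206×304/5.7
= 11.379 L

11.379 L


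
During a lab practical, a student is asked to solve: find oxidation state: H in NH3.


H is +1 with nonmetals
Oxidation number: +1

+1


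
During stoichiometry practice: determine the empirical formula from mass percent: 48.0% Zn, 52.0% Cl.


Assume 100 g sample. Moles of each element:
  Zn: 48.0/65.38 = 0.734 mol
  Cl: 52.0/35.45 = 1.467 mol
Divide by smallest (0.734):
  Zn: 0.734/0.734 = 1.0
  Cl: 1.467/0.734 = 2.0
Empirical formula: ZnCl2

ZnCl2


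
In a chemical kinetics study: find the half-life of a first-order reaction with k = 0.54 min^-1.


t½ = ln2/k = 0.693147/(0.54 min^-1)
= 1.284 min

1.284 min


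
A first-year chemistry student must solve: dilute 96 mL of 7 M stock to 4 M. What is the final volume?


C1V1 = C2V2
7 × 96 = 4 × V2
V2 = 672/4 = 168.0 mL

168.0 mL


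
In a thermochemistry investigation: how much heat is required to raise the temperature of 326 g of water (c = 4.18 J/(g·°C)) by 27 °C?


q = mcΔT = 326 × 4.18 × 27
= 36792.36 J

36792.36 J


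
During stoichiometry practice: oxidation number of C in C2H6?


2x + 6(+1) = 0, so x = -3
Oxidation number: -3

-3


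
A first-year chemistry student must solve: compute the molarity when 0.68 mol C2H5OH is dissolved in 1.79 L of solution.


M = n/V = 0.68/1.79 = 0.380 mol/L

0.380 M


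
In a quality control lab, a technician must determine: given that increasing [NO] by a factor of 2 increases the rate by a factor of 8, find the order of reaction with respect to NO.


rate ∝ [NO]^n
2^n = 8 → n = 3
Order in NO: 3

3


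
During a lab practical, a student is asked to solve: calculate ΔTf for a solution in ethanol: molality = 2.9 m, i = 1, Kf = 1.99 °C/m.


ΔTf = Kf × m × i
= 1.99 × 2.9 × 1
= 5.771 °C

5.771 °C


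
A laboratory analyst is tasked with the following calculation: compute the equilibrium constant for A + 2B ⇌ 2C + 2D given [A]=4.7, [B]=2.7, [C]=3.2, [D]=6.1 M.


Kc = [C]^2[D]^2/([A][B]^2)
= (3.2^2 × 6.1^2)/(4.7^1 × 2.7^2)
= 381.0304/34.263
= 11.12

11.12


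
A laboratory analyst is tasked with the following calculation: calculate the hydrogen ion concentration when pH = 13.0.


[H+] = 10^(-pH) = 10^(-13.0)
= 1.0×10^-13 M

1.0×10^-13 M


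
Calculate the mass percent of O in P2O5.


M(P2O5) = 2×30.97 + 5×16.0 = 141.94 g/mol
Mass of O = 5 × 16.0 = 80.00 g/mol
% O = 80.00/141.94 × 100 = 56.36%

56.36%


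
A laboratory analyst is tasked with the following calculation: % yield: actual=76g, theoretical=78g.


% yield = actual/theoretical × 100
= 76/78 × 100
= 97.44%

97.44%


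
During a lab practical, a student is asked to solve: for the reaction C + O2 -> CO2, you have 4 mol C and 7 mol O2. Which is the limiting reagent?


Mole ratio available / coefficient:
  C: 4/1 = 4.000
  O2: 7/1 = 7.000
Smaller ratio is limiting.

C


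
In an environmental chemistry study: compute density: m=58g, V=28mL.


ρ = mass/volume
= 58/28
= 2.071 g/mL

2.071 g/mL


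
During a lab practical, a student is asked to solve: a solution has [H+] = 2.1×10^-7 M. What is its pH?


pH = -log10([H+]) = -log10(2.1×10^-7)
= 7 - log10(2.1)
= 7 - 0.32
= 6.68

6.68


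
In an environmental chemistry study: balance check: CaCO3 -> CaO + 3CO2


Equation: CaCO3 -> CaO + 3CO2
Check atoms: C: 1≠3, Ca: 1=1, O: 3≠7
Not balanced

No, not balanced


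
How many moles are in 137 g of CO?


M(CO) = 28.01 g/mol
n = mass/M = 137/28.01 = 4.8911 mol

4.8911 mol


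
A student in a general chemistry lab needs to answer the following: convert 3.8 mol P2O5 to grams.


M(P2O5) = 141.94 g/mol
mass = n × M = 3.8 × 141.94 = 539.37 g

539.37 g


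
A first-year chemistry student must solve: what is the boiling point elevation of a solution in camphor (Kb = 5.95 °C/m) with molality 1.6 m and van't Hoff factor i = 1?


ΔTb = Kb × m × i
= 5.95 × 1.6 × 1
= 9.52 °C

9.52 °C


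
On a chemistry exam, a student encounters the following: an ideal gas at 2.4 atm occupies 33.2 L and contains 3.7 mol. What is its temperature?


PV = nRT  (R = 0.08206 L·atm/(mol·K))
T = PV/(nR) = 2.4×33.2/(3.7×0.08206)
= 79.68/0.303622
= 262.43 K

262.43 K


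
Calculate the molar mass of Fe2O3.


M(Fe2O3) = 2×55.85 + 3×16.0
= 111.7 + 48.0
= 159.7 g/mol

159.7 g/mol


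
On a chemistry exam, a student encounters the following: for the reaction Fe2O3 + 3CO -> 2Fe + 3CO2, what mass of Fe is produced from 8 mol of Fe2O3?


Mole ratio Fe:Fe2O3 = 2:1
n(Fe) = 8 × 2/1 = 16.000 mol
mass = 16.000 × 55.85 = 893.6 g

893.6 g


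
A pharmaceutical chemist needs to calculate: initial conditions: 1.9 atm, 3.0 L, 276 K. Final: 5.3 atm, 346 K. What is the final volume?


P1V1/T1 = P2V2/T2
V2 = P1V1T2/(T1P2)
= 1.9×3.0×346/(276×5.3)
= 1.348 L

1.348 L


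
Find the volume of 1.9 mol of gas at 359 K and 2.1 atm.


PV = nRT  (R = 0.08206 L·atm/(mol·K))
V = nRT/P = 1.9×0.08206×359/2.1
= 26.654 L

26.654 L


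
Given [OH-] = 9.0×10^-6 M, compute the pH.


pOH = -log10([OH-]) = -log10(9.0×10^-6)
= 6 - log10(9.0) = 5.05
pH = 14 - pOH = 14 - 5.05 = 8.95

8.95


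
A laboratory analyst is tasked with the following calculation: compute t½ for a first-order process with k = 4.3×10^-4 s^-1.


t½ = ln2/k = 0.693147/(4.3×10^-4 s^-1)
= 1612 s

1612 s


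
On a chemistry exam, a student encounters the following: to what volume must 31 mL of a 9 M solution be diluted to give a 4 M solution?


C1V1 = C2V2
9 × 31 = 4 × V2
V2 = 279/4 = 69.75 mL

69.75 mL


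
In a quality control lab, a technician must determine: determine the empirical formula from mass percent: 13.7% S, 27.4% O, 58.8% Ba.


Assume 100 g sample. Moles of each element:
  S: 13.7/32.07 = 0.427 mol
  O: 27.4/16.0 = 1.712 mol
  Ba: 58.8/137.33 = 0.428 mol
Divide by smallest (0.427):
  S: 0.427/0.427 = 1.0
  O: 1.712/0.427 = 4.01
  Ba: 0.428/0.427 = 1.0
Empirical formula: BaSO4

BaSO4


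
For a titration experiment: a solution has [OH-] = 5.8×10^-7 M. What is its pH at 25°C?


pOH = -log10([OH-]) = -log10(5.8×10^-7)
= 7 - log10(5.8) = 6.24
pH = 14 - pOH = 14 - 6.24 = 7.76

7.76


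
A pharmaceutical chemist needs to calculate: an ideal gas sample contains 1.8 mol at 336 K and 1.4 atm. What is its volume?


PV = nRT  (R = 0.08206 L·atm/(mol·K))
V = nRT/P = 1.8×0.08206×336/1.4
= 35.45 L

35.45 L


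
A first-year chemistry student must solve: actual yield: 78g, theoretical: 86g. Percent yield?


% yield = actual/theoretical × 100
= 78/86 × 100
= 90.7%

90.7%


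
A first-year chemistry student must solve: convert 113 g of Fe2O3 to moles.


M(Fe2O3) = 159.7 g/mol
n = mass/M = 113/159.7 = 0.7076 mol

0.7076 mol


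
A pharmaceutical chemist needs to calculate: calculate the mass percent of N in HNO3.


M(HNO3) = 1×1.008 + 1×14.01 + 3×16.0 = 63.018 g/mol
Mass of N = 1 × 14.01 = 14.01 g/mol
% N = 14.01/63.018 × 100 = 22.23%

22.23%


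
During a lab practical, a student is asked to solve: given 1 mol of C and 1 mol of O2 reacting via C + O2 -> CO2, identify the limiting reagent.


Mole ratio available / coefficient:
  C: 1/1 = 1.000
  O2: 1/1 = 1.000
Smaller ratio is limiting.

neither (stoichiometric); C and O2 are fully consumed


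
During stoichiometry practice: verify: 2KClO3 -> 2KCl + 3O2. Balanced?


Equation: 2KClO3 -> 2KCl + 3O2
Check atoms: Cl: 2=2, K: 2=2, O: 6=6
Balanced

Yes, balanced


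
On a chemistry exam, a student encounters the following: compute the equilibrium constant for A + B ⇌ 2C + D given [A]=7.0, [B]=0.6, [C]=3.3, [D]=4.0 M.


Kc = [C]^2[D]/([A][B])
= (3.3^2 × 4.0^1)/(7.0^1 × 0.6^1)
= 43.56/4.2
= 10.37

10.37


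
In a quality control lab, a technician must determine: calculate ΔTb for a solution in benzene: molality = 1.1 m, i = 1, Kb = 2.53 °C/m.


ΔTb = Kb × m × i
= 2.53 × 1.1 × 1
= 2.783 °C

2.783 °C


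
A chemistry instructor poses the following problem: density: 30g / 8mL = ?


ρ = mass/volume
= 30/8
= 3.75 g/mL

3.75 g/mL


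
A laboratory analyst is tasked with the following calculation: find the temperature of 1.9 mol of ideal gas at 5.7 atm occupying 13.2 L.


PV = nRT  (R = 0.08206 L·atm/(mol·K))
T = PV/(nR) = 5.7×13.2/(1.9×0.08206)
= 75.24/0.155914
= 482.57 K

482.57 K


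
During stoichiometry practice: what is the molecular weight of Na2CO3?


M(Na2CO3) = 2×22.99 + 1×12.01 + 3×16.0
= 45.98 + 12.01 + 48.0
= 105.99 g/mol

105.99 g/mol
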